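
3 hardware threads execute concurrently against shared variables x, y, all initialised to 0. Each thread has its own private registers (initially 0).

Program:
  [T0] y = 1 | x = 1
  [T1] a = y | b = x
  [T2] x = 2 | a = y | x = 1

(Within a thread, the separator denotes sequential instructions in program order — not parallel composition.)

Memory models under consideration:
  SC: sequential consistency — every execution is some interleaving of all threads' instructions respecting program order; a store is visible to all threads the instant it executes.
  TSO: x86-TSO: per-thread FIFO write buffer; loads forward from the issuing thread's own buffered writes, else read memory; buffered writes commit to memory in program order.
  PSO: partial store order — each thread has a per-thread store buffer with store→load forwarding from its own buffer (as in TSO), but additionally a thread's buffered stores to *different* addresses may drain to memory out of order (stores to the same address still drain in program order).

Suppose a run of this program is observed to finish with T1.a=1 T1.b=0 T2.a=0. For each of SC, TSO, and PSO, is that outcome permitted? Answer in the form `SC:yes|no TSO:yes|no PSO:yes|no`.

outcome vector order: (T1.a,T1.b,T2.a)
[SC] allowed = {(0,0,0); (0,0,1); (0,1,0); (0,1,1); (0,2,0); (0,2,1); (1,0,1); (1,1,0); (1,1,1); (1,2,0); (1,2,1)}
[TSO] allowed = {(0,0,0); (0,0,1); (0,1,0); (0,1,1); (0,2,0); (0,2,1); (1,0,0); (1,0,1); (1,1,0); (1,1,1); (1,2,0); (1,2,1)}
[PSO] allowed = {(0,0,0); (0,0,1); (0,1,0); (0,1,1); (0,2,0); (0,2,1); (1,0,0); (1,0,1); (1,1,0); (1,1,1); (1,2,0); (1,2,1)}
target (1,0,0) ∈ {TSO,PSO}

SC:no TSO:yes PSO:yes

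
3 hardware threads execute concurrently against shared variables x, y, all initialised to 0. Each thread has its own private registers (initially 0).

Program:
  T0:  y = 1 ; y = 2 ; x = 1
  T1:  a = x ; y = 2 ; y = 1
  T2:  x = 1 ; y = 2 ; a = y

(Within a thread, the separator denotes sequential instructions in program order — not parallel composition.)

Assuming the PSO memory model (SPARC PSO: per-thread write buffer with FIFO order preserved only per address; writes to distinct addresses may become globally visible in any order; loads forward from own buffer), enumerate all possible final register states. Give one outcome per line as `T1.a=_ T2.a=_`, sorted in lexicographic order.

T1.a=0 T2.a=1
T1.a=0 T2.a=2
T1.a=1 T2.a=1
T1.a=1 T2.a=2

outcome vector order: (T1.a,T2.a)
|PSO outcomes| = 4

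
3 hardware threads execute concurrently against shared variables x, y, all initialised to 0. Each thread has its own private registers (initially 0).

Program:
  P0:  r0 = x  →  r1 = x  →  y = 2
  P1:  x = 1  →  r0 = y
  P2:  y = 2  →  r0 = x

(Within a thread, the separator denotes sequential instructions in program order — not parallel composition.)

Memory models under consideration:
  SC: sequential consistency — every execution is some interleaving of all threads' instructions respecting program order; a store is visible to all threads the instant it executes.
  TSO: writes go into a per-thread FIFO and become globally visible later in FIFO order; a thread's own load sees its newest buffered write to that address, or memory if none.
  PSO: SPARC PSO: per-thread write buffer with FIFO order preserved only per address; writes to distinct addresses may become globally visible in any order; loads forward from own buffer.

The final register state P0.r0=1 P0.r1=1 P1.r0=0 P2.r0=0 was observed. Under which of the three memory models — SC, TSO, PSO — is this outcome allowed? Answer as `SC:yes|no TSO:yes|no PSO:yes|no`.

SC:no TSO:yes PSO:yes

outcome vector order: (P0.r0,P0.r1,P1.r0,P2.r0)
SC: 9 outcomes — {<0 0 0 1> <0 0 2 0> <0 0 2 1> <0 1 0 1> <0 1 2 0> <0 1 2 1> <1 1 0 1> <1 1 2 0> <1 1 2 1>}
TSO: 12 outcomes — {<0 0 0 0> <0 0 0 1> <0 0 2 0> <0 0 2 1> <0 1 0 0> <0 1 0 1> <0 1 2 0> <0 1 2 1> <1 1 0 0> <1 1 0 1> <1 1 2 0> <1 1 2 1>}
PSO: 12 outcomes — {<0 0 0 0> <0 0 0 1> <0 0 2 0> <0 0 2 1> <0 1 0 0> <0 1 0 1> <0 1 2 0> <0 1 2 1> <1 1 0 0> <1 1 0 1> <1 1 2 0> <1 1 2 1>}
target <1 1 0 0> ∈ {TSO,PSO}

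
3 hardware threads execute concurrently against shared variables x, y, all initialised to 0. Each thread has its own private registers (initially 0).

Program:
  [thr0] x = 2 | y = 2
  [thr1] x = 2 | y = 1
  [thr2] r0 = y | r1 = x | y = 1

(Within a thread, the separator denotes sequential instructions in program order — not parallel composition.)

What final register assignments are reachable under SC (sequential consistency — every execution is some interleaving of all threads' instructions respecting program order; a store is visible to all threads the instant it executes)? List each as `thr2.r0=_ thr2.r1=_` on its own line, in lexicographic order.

outcome vector order: (thr2.r0,thr2.r1)
|SC outcomes| = 4

thr2.r0=0 thr2.r1=0
thr2.r0=0 thr2.r1=2
thr2.r0=1 thr2.r1=2
thr2.r0=2 thr2.r1=2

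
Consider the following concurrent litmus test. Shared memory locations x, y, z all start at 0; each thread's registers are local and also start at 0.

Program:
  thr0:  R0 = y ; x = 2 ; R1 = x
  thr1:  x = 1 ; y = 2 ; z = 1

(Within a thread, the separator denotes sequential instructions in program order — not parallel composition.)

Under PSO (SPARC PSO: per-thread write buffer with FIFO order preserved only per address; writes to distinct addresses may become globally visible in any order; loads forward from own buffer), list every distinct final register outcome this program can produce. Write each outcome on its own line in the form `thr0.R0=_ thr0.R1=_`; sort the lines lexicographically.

thr0.R0=0 thr0.R1=1
thr0.R0=0 thr0.R1=2
thr0.R0=2 thr0.R1=1
thr0.R0=2 thr0.R1=2

outcome vector order: (thr0.R0,thr0.R1)
|PSO outcomes| = 4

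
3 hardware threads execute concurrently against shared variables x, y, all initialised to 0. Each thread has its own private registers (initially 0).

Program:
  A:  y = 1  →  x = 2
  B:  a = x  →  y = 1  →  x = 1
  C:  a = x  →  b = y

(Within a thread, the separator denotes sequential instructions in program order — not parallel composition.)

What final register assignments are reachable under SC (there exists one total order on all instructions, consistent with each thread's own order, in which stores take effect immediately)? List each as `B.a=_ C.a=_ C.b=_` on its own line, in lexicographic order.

outcome vector order: (B.a,C.a,C.b)
|SC outcomes| = 8

B.a=0 C.a=0 C.b=0
B.a=0 C.a=0 C.b=1
B.a=0 C.a=1 C.b=1
B.a=0 C.a=2 C.b=1
B.a=2 C.a=0 C.b=0
B.a=2 C.a=0 C.b=1
B.a=2 C.a=1 C.b=1
B.a=2 C.a=2 C.b=1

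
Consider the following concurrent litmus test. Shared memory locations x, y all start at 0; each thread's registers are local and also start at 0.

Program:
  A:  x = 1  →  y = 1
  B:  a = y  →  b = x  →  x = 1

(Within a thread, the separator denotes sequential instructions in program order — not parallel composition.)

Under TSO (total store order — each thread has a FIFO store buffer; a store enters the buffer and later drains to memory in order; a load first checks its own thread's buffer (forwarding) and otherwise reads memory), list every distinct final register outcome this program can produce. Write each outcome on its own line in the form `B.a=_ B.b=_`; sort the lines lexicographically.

B.a=0 B.b=0
B.a=0 B.b=1
B.a=1 B.b=1

outcome vector order: (B.a,B.b)
|TSO outcomes| = 3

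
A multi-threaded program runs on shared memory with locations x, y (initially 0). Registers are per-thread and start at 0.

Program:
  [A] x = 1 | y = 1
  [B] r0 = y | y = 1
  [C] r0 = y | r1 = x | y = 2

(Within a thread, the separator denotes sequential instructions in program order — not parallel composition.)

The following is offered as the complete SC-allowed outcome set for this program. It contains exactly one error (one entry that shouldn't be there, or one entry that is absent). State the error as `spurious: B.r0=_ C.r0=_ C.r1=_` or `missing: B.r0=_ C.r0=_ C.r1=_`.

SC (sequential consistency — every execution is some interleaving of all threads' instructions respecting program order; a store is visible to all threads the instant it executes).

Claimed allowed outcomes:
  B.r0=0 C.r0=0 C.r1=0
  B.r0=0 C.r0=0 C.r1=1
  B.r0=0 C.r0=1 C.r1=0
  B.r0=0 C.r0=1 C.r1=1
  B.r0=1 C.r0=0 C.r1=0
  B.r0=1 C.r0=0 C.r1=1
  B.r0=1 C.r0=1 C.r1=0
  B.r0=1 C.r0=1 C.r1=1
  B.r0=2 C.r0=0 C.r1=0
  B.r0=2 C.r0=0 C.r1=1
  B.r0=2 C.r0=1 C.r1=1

spurious: B.r0=1 C.r0=1 C.r1=0

outcome vector order: (B.r0,C.r0,C.r1)
under SC → <0 0 0>, <0 0 1>, <0 1 0>, <0 1 1>, <1 0 0>, <1 0 1>, <1 1 1>, <2 0 0>, <2 0 1>, <2 1 1>
claimed∖SC = {<1 1 0>}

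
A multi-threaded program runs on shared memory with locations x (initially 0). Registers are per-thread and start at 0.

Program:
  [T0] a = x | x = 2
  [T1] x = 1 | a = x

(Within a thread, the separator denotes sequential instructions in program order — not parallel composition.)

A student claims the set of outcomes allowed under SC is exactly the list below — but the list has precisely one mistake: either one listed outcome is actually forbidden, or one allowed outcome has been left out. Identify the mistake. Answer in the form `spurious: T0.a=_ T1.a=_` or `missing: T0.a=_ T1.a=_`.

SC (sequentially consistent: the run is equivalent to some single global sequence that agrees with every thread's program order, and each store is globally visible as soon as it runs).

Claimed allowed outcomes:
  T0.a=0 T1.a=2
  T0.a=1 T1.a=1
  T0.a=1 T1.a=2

missing: T0.a=0 T1.a=1

outcome vector order: (T0.a,T1.a)
[SC] allowed = {<0 1>, <0 2>, <1 1>, <1 2>}
SC∖claimed = {<0 1>}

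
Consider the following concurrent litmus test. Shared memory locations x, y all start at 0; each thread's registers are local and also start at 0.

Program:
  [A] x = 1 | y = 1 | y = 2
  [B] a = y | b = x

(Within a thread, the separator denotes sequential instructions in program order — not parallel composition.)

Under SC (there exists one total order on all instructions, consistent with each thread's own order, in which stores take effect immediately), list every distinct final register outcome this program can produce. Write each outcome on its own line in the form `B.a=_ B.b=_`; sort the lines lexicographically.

outcome vector order: (B.a,B.b)
|SC outcomes| = 4

B.a=0 B.b=0
B.a=0 B.b=1
B.a=1 B.b=1
B.a=2 B.b=1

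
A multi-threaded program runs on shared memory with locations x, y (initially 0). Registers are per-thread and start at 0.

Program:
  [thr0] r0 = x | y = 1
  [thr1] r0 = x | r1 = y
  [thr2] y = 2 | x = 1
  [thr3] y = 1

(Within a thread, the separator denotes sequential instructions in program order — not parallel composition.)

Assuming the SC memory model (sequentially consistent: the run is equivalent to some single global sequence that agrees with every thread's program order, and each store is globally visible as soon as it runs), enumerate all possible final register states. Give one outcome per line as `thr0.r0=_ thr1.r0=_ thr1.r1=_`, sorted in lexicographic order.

thr0.r0=0 thr1.r0=0 thr1.r1=0
thr0.r0=0 thr1.r0=0 thr1.r1=1
thr0.r0=0 thr1.r0=0 thr1.r1=2
thr0.r0=0 thr1.r0=1 thr1.r1=1
thr0.r0=0 thr1.r0=1 thr1.r1=2
thr0.r0=1 thr1.r0=0 thr1.r1=0
thr0.r0=1 thr1.r0=0 thr1.r1=1
thr0.r0=1 thr1.r0=0 thr1.r1=2
thr0.r0=1 thr1.r0=1 thr1.r1=1
thr0.r0=1 thr1.r0=1 thr1.r1=2

outcome vector order: (thr0.r0,thr1.r0,thr1.r1)
|SC outcomes| = 10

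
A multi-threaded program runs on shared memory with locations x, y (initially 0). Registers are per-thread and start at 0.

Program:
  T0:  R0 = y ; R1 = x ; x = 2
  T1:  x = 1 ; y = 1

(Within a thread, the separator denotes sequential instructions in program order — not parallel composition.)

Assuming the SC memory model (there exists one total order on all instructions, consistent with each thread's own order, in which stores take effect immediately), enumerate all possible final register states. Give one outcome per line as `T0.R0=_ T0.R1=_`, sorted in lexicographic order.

outcome vector order: (T0.R0,T0.R1)
|SC outcomes| = 3

T0.R0=0 T0.R1=0
T0.R0=0 T0.R1=1
T0.R0=1 T0.R1=1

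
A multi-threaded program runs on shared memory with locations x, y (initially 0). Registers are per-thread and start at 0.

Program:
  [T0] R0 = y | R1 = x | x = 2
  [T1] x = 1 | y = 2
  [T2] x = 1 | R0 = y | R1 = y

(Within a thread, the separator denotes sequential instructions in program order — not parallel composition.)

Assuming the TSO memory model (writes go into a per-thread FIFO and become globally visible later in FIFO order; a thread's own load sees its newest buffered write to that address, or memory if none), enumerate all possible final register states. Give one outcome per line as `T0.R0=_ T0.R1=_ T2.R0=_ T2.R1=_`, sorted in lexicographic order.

outcome vector order: (T0.R0,T0.R1,T2.R0,T2.R1)
|TSO outcomes| = 9

T0.R0=0 T0.R1=0 T2.R0=0 T2.R1=0
T0.R0=0 T0.R1=0 T2.R0=0 T2.R1=2
T0.R0=0 T0.R1=0 T2.R0=2 T2.R1=2
T0.R0=0 T0.R1=1 T2.R0=0 T2.R1=0
T0.R0=0 T0.R1=1 T2.R0=0 T2.R1=2
T0.R0=0 T0.R1=1 T2.R0=2 T2.R1=2
T0.R0=2 T0.R1=1 T2.R0=0 T2.R1=0
T0.R0=2 T0.R1=1 T2.R0=0 T2.R1=2
T0.R0=2 T0.R1=1 T2.R0=2 T2.R1=2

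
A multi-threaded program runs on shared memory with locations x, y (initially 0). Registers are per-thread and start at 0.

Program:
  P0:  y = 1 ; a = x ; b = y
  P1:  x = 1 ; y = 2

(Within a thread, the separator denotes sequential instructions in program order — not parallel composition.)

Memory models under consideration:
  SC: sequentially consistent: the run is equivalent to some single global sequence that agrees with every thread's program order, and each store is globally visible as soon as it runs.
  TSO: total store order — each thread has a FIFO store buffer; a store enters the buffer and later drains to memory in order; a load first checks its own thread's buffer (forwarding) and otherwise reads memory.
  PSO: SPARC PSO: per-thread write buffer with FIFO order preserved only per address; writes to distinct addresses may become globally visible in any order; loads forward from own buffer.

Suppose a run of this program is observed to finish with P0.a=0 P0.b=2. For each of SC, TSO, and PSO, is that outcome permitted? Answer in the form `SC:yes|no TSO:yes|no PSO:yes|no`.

SC:yes TSO:yes PSO:yes

outcome vector order: (P0.a,P0.b)
SC (4): 0/1 0/2 1/1 1/2
TSO (4): 0/1 0/2 1/1 1/2
PSO (4): 0/1 0/2 1/1 1/2
target 0/2 ∈ {SC,TSO,PSO}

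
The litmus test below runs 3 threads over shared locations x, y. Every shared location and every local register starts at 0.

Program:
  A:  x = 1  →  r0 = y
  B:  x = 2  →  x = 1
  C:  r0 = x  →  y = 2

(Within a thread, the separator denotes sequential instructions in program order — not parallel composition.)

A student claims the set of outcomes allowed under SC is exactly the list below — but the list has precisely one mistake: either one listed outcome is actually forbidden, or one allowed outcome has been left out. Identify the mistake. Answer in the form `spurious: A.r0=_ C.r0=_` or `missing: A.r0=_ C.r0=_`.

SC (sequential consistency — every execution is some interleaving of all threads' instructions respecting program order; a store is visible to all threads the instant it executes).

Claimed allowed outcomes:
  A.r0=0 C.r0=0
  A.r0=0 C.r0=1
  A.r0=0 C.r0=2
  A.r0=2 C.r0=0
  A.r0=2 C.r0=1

outcome vector order: (A.r0,C.r0)
SC: 6 outcomes — {<0 0>; <0 1>; <0 2>; <2 0>; <2 1>; <2 2>}
SC∖claimed = {<2 2>}

missing: A.r0=2 C.r0=2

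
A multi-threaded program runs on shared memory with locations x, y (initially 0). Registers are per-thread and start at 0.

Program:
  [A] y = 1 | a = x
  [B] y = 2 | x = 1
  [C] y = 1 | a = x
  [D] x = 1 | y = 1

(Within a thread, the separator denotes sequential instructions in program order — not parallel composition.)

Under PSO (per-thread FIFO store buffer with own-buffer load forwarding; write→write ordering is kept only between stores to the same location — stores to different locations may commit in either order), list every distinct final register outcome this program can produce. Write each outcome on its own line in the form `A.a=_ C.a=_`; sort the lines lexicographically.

outcome vector order: (A.a,C.a)
|PSO outcomes| = 4

A.a=0 C.a=0
A.a=0 C.a=1
A.a=1 C.a=0
A.a=1 C.a=1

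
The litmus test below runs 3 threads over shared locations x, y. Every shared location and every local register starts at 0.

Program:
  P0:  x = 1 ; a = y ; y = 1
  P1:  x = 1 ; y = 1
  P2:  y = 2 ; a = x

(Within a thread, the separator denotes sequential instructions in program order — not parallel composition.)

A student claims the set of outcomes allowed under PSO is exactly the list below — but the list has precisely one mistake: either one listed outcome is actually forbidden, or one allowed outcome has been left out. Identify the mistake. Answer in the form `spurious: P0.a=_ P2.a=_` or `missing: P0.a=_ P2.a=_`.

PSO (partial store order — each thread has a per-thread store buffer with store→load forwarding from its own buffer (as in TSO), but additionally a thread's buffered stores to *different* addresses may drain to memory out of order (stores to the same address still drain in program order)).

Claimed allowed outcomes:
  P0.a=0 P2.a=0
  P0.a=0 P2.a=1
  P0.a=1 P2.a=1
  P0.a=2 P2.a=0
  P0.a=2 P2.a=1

missing: P0.a=1 P2.a=0

outcome vector order: (P0.a,P2.a)
[PSO] allowed = {<0 0>; <0 1>; <1 0>; <1 1>; <2 0>; <2 1>}
PSO∖claimed = {<1 0>}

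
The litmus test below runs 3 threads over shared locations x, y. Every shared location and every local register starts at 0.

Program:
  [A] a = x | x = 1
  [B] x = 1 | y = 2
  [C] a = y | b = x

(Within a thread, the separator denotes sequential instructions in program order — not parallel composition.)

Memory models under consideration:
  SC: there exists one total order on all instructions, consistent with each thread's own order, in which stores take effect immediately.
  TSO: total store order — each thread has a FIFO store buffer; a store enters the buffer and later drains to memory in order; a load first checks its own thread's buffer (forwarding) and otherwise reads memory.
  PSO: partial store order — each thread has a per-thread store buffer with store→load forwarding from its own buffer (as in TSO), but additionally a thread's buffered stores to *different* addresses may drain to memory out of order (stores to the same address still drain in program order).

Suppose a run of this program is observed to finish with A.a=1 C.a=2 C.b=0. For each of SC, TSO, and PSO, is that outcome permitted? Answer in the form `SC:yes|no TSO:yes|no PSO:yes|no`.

outcome vector order: (A.a,C.a,C.b)
under SC → <0 0 0>, <0 0 1>, <0 2 1>, <1 0 0>, <1 0 1>, <1 2 1>
under TSO → <0 0 0>, <0 0 1>, <0 2 1>, <1 0 0>, <1 0 1>, <1 2 1>
under PSO → <0 0 0>, <0 0 1>, <0 2 0>, <0 2 1>, <1 0 0>, <1 0 1>, <1 2 0>, <1 2 1>
target <1 2 0> ∈ {PSO}

SC:no TSO:no PSO:yes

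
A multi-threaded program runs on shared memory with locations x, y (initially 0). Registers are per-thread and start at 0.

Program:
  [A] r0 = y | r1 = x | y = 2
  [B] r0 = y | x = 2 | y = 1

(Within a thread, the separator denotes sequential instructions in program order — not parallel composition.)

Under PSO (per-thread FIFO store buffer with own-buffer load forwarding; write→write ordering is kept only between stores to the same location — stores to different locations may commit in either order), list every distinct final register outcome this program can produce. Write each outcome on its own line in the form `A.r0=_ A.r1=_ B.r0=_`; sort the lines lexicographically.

A.r0=0 A.r1=0 B.r0=0
A.r0=0 A.r1=0 B.r0=2
A.r0=0 A.r1=2 B.r0=0
A.r0=1 A.r1=0 B.r0=0
A.r0=1 A.r1=2 B.r0=0

outcome vector order: (A.r0,A.r1,B.r0)
|PSO outcomes| = 5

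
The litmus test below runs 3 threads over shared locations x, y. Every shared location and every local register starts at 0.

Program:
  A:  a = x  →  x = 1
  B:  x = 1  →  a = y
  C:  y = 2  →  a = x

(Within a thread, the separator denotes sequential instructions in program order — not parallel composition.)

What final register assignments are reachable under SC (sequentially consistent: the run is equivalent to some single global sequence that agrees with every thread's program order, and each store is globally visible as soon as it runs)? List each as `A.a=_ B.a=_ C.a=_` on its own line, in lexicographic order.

A.a=0 B.a=0 C.a=1
A.a=0 B.a=2 C.a=0
A.a=0 B.a=2 C.a=1
A.a=1 B.a=0 C.a=1
A.a=1 B.a=2 C.a=0
A.a=1 B.a=2 C.a=1

outcome vector order: (A.a,B.a,C.a)
|SC outcomes| = 6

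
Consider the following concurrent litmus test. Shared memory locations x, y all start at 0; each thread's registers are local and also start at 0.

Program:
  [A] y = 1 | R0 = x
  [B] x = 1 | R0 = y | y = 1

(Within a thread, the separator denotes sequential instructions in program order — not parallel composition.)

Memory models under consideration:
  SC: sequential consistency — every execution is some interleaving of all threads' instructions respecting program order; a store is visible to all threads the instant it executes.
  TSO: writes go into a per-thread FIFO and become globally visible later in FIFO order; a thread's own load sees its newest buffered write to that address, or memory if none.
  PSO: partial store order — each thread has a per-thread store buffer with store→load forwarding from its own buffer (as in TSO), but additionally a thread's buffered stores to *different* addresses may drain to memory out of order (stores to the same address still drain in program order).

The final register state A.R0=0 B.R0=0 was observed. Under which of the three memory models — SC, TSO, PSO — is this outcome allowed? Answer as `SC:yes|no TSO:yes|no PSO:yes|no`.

SC:no TSO:yes PSO:yes

outcome vector order: (A.R0,B.R0)
under SC → (0,1); (1,0); (1,1)
under TSO → (0,0); (0,1); (1,0); (1,1)
under PSO → (0,0); (0,1); (1,0); (1,1)
target (0,0) ∈ {TSO,PSO}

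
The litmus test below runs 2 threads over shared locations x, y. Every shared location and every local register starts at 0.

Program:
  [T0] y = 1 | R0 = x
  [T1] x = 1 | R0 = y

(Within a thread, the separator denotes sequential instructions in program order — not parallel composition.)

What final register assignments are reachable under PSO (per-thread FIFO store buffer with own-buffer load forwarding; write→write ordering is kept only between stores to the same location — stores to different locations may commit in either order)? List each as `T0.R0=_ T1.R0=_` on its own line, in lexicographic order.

outcome vector order: (T0.R0,T1.R0)
|PSO outcomes| = 4

T0.R0=0 T1.R0=0
T0.R0=0 T1.R0=1
T0.R0=1 T1.R0=0
T0.R0=1 T1.R0=1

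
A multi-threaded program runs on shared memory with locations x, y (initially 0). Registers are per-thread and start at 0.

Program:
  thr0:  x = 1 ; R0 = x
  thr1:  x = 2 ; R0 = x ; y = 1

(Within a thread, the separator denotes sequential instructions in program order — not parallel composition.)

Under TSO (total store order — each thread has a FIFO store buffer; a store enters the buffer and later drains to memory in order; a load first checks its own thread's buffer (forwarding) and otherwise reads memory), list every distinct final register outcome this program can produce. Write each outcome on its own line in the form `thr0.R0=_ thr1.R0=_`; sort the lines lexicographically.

thr0.R0=1 thr1.R0=1
thr0.R0=1 thr1.R0=2
thr0.R0=2 thr1.R0=2

outcome vector order: (thr0.R0,thr1.R0)
|TSO outcomes| = 3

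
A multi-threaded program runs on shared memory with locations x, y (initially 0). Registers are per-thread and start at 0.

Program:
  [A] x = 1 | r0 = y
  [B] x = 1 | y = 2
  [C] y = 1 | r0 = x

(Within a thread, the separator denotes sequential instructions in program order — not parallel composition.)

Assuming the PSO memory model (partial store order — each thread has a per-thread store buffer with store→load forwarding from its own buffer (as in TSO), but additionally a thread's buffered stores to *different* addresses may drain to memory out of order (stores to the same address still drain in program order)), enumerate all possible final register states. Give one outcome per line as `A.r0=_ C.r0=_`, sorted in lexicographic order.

A.r0=0 C.r0=0
A.r0=0 C.r0=1
A.r0=1 C.r0=0
A.r0=1 C.r0=1
A.r0=2 C.r0=0
A.r0=2 C.r0=1

outcome vector order: (A.r0,C.r0)
|PSO outcomes| = 6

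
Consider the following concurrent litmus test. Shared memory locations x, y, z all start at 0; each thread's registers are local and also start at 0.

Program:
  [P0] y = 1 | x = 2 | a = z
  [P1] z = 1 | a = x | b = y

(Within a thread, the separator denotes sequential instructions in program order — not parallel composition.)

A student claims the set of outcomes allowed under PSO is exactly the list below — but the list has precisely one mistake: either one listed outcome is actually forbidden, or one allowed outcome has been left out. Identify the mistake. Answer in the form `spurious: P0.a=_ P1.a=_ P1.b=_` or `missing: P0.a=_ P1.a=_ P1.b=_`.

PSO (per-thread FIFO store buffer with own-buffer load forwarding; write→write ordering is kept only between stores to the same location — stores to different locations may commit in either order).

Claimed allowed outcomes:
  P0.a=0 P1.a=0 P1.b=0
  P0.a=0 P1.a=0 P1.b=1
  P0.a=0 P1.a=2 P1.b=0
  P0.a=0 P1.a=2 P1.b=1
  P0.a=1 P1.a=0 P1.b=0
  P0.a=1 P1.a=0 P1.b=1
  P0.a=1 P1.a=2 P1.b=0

missing: P0.a=1 P1.a=2 P1.b=1

outcome vector order: (P0.a,P1.a,P1.b)
[PSO] allowed = {<0 0 0>, <0 0 1>, <0 2 0>, <0 2 1>, <1 0 0>, <1 0 1>, <1 2 0>, <1 2 1>}
PSO∖claimed = {<1 2 1>}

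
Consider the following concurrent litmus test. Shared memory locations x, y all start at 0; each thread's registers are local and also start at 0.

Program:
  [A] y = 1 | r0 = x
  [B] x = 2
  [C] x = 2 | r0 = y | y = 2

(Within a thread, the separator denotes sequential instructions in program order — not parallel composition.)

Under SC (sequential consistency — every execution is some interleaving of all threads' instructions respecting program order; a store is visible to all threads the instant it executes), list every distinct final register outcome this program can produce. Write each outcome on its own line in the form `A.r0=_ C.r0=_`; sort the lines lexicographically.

outcome vector order: (A.r0,C.r0)
|SC outcomes| = 3

A.r0=0 C.r0=1
A.r0=2 C.r0=0
A.r0=2 C.r0=1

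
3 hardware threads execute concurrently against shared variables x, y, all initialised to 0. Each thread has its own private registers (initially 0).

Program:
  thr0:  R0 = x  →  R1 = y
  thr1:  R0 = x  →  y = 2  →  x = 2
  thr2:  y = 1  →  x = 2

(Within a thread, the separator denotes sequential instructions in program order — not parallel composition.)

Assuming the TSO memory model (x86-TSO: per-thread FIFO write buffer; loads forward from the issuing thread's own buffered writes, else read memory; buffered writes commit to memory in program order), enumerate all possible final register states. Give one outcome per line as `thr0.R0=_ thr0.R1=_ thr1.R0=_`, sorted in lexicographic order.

outcome vector order: (thr0.R0,thr0.R1,thr1.R0)
|TSO outcomes| = 10

thr0.R0=0 thr0.R1=0 thr1.R0=0
thr0.R0=0 thr0.R1=0 thr1.R0=2
thr0.R0=0 thr0.R1=1 thr1.R0=0
thr0.R0=0 thr0.R1=1 thr1.R0=2
thr0.R0=0 thr0.R1=2 thr1.R0=0
thr0.R0=0 thr0.R1=2 thr1.R0=2
thr0.R0=2 thr0.R1=1 thr1.R0=0
thr0.R0=2 thr0.R1=1 thr1.R0=2
thr0.R0=2 thr0.R1=2 thr1.R0=0
thr0.R0=2 thr0.R1=2 thr1.R0=2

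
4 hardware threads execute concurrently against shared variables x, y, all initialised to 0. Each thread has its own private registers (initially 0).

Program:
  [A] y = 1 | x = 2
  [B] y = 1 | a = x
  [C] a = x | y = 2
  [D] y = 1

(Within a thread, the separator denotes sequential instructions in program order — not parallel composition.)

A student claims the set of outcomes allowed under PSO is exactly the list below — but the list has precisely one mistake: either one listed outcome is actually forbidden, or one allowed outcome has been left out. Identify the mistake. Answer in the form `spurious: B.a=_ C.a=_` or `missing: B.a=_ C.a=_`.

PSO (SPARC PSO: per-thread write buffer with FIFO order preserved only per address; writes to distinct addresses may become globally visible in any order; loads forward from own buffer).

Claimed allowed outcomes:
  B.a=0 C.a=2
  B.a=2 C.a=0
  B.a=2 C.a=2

missing: B.a=0 C.a=0

outcome vector order: (B.a,C.a)
under PSO → (0,0) (0,2) (2,0) (2,2)
PSO∖claimed = {(0,0)}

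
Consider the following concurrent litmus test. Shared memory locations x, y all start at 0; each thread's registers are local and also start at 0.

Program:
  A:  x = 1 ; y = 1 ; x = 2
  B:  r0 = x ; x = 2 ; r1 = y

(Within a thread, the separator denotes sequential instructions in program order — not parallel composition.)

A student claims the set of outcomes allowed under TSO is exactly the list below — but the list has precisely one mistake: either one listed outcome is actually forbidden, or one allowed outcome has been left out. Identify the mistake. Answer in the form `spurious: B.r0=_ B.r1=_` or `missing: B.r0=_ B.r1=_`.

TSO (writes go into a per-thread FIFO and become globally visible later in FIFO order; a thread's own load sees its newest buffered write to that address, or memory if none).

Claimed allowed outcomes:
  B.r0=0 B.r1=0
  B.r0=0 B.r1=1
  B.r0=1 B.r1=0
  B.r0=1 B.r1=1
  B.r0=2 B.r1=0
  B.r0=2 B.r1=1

spurious: B.r0=2 B.r1=0

outcome vector order: (B.r0,B.r1)
[TSO] allowed = {0/0 0/1 1/0 1/1 2/1}
claimed∖TSO = {2/0}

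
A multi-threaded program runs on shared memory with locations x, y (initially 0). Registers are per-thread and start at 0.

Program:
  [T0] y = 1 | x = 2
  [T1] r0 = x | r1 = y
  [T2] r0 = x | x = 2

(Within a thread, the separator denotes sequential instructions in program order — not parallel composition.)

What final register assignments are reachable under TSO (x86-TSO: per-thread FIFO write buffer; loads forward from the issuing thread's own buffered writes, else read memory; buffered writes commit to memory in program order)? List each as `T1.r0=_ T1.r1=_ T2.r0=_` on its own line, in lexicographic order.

outcome vector order: (T1.r0,T1.r1,T2.r0)
|TSO outcomes| = 7

T1.r0=0 T1.r1=0 T2.r0=0
T1.r0=0 T1.r1=0 T2.r0=2
T1.r0=0 T1.r1=1 T2.r0=0
T1.r0=0 T1.r1=1 T2.r0=2
T1.r0=2 T1.r1=0 T2.r0=0
T1.r0=2 T1.r1=1 T2.r0=0
T1.r0=2 T1.r1=1 T2.r0=2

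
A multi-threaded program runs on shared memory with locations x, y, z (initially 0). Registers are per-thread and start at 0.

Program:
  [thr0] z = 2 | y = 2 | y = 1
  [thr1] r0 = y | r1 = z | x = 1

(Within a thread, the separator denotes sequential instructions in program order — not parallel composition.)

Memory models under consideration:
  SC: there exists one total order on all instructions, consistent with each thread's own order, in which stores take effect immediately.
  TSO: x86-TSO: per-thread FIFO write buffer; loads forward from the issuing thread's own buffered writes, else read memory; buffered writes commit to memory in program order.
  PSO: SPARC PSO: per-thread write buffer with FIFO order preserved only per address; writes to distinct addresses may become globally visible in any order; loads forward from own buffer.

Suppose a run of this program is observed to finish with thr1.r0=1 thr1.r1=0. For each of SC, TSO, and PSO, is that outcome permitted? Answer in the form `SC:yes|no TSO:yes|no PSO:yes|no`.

SC:no TSO:no PSO:yes

outcome vector order: (thr1.r0,thr1.r1)
under SC → 0/0; 0/2; 1/2; 2/2
under TSO → 0/0; 0/2; 1/2; 2/2
under PSO → 0/0; 0/2; 1/0; 1/2; 2/0; 2/2
target 1/0 ∈ {PSO}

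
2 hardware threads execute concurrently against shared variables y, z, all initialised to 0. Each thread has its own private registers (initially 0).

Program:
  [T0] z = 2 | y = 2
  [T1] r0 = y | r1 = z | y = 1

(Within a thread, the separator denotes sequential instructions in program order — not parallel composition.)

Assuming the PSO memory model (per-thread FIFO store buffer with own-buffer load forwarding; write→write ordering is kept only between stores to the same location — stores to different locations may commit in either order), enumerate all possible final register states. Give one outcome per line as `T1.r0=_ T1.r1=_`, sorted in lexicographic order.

T1.r0=0 T1.r1=0
T1.r0=0 T1.r1=2
T1.r0=2 T1.r1=0
T1.r0=2 T1.r1=2

outcome vector order: (T1.r0,T1.r1)
|PSO outcomes| = 4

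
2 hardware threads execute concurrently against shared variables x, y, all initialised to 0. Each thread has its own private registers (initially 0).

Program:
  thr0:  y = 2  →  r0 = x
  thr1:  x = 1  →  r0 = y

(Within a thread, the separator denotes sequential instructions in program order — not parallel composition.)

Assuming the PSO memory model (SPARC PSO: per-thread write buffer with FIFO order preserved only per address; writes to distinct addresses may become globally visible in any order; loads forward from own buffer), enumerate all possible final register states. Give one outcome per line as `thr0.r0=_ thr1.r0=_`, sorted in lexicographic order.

thr0.r0=0 thr1.r0=0
thr0.r0=0 thr1.r0=2
thr0.r0=1 thr1.r0=0
thr0.r0=1 thr1.r0=2

outcome vector order: (thr0.r0,thr1.r0)
|PSO outcomes| = 4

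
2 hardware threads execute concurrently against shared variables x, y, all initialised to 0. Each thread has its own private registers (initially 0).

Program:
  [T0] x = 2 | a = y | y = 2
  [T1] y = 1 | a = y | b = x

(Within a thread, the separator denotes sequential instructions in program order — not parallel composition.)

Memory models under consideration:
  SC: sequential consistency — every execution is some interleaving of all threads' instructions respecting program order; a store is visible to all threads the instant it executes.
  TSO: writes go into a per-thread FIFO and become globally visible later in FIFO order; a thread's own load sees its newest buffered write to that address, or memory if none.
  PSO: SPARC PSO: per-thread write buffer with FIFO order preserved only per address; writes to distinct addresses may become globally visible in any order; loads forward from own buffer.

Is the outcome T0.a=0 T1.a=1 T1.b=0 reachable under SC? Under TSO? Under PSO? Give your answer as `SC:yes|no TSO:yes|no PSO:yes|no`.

outcome vector order: (T0.a,T1.a,T1.b)
SC (5): <0 1 2> <0 2 2> <1 1 0> <1 1 2> <1 2 2>
TSO (6): <0 1 0> <0 1 2> <0 2 2> <1 1 0> <1 1 2> <1 2 2>
PSO (8): <0 1 0> <0 1 2> <0 2 0> <0 2 2> <1 1 0> <1 1 2> <1 2 0> <1 2 2>
target <0 1 0> ∈ {TSO,PSO}

SC:no TSO:yes PSO:yes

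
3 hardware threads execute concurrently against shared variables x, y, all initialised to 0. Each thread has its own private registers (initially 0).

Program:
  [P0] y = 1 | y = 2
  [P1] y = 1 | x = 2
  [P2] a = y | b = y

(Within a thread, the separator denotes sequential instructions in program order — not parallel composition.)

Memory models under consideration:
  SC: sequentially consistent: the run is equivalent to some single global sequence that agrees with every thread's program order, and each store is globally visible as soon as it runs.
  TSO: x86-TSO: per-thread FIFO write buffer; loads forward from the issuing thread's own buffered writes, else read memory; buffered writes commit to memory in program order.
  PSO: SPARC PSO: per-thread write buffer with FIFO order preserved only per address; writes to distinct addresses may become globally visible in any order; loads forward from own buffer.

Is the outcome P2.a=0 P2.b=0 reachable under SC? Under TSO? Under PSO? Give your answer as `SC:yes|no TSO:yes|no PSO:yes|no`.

SC:yes TSO:yes PSO:yes

outcome vector order: (P2.a,P2.b)
under SC → <0 0>, <0 1>, <0 2>, <1 1>, <1 2>, <2 1>, <2 2>
under TSO → <0 0>, <0 1>, <0 2>, <1 1>, <1 2>, <2 1>, <2 2>
under PSO → <0 0>, <0 1>, <0 2>, <1 1>, <1 2>, <2 1>, <2 2>
target <0 0> ∈ {SC,TSO,PSO}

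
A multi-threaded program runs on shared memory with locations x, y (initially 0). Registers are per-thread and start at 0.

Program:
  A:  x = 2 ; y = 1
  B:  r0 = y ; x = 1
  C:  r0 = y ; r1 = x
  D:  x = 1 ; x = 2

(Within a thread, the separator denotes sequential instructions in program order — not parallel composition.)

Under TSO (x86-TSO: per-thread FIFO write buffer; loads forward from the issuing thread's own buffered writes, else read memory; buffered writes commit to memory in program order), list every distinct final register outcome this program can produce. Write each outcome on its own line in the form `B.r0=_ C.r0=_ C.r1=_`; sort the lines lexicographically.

outcome vector order: (B.r0,C.r0,C.r1)
|TSO outcomes| = 10

B.r0=0 C.r0=0 C.r1=0
B.r0=0 C.r0=0 C.r1=1
B.r0=0 C.r0=0 C.r1=2
B.r0=0 C.r0=1 C.r1=1
B.r0=0 C.r0=1 C.r1=2
B.r0=1 C.r0=0 C.r1=0
B.r0=1 C.r0=0 C.r1=1
B.r0=1 C.r0=0 C.r1=2
B.r0=1 C.r0=1 C.r1=1
B.r0=1 C.r0=1 C.r1=2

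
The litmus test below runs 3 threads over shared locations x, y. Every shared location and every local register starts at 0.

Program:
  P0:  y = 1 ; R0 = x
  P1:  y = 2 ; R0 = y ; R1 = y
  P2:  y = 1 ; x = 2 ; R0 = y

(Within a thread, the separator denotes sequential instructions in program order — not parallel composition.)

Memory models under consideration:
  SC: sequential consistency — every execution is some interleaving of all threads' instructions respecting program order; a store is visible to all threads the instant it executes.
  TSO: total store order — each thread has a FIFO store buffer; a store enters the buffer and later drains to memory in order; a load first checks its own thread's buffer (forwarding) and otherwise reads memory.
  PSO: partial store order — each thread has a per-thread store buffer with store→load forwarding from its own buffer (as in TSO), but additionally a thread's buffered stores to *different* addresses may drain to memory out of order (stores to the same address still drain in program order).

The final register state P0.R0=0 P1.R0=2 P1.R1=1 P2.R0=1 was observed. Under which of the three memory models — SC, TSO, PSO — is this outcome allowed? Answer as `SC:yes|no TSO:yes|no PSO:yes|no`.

SC:yes TSO:yes PSO:yes

outcome vector order: (P0.R0,P1.R0,P1.R1,P2.R0)
SC: 10 outcomes — {(0,1,1,1); (0,2,1,1); (0,2,2,1); (0,2,2,2); (2,1,1,1); (2,1,1,2); (2,2,1,1); (2,2,1,2); (2,2,2,1); (2,2,2,2)}
TSO: 12 outcomes — {(0,1,1,1); (0,1,1,2); (0,2,1,1); (0,2,1,2); (0,2,2,1); (0,2,2,2); (2,1,1,1); (2,1,1,2); (2,2,1,1); (2,2,1,2); (2,2,2,1); (2,2,2,2)}
PSO: 12 outcomes — {(0,1,1,1); (0,1,1,2); (0,2,1,1); (0,2,1,2); (0,2,2,1); (0,2,2,2); (2,1,1,1); (2,1,1,2); (2,2,1,1); (2,2,1,2); (2,2,2,1); (2,2,2,2)}
target (0,2,1,1) ∈ {SC,TSO,PSO}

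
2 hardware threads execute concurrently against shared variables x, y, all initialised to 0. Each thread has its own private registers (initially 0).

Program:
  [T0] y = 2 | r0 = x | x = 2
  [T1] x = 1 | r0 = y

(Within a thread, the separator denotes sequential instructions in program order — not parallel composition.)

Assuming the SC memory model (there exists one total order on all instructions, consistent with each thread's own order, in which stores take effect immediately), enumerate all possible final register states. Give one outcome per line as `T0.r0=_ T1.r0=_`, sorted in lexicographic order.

outcome vector order: (T0.r0,T1.r0)
|SC outcomes| = 3

T0.r0=0 T1.r0=2
T0.r0=1 T1.r0=0
T0.r0=1 T1.r0=2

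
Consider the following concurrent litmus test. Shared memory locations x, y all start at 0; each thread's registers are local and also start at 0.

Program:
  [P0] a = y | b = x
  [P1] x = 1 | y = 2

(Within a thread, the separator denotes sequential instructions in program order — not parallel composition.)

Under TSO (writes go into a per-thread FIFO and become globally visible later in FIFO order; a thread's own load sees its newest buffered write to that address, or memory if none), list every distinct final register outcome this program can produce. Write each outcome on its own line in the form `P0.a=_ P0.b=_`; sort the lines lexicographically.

P0.a=0 P0.b=0
P0.a=0 P0.b=1
P0.a=2 P0.b=1

outcome vector order: (P0.a,P0.b)
|TSO outcomes| = 3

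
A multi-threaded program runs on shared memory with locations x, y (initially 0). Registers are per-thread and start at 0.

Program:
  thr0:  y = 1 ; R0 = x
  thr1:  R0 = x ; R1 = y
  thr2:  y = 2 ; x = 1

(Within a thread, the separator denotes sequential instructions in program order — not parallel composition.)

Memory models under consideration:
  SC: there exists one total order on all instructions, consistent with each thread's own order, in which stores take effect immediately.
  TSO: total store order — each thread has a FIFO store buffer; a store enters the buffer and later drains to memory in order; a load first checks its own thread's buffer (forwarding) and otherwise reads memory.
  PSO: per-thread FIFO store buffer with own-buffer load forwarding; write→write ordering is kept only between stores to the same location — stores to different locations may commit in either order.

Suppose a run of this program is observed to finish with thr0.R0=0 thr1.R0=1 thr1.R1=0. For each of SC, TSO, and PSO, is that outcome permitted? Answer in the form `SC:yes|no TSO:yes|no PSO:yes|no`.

SC:no TSO:no PSO:yes

outcome vector order: (thr0.R0,thr1.R0,thr1.R1)
SC (10): <0 0 0>, <0 0 1>, <0 0 2>, <0 1 1>, <0 1 2>, <1 0 0>, <1 0 1>, <1 0 2>, <1 1 1>, <1 1 2>
TSO (10): <0 0 0>, <0 0 1>, <0 0 2>, <0 1 1>, <0 1 2>, <1 0 0>, <1 0 1>, <1 0 2>, <1 1 1>, <1 1 2>
PSO (12): <0 0 0>, <0 0 1>, <0 0 2>, <0 1 0>, <0 1 1>, <0 1 2>, <1 0 0>, <1 0 1>, <1 0 2>, <1 1 0>, <1 1 1>, <1 1 2>
target <0 1 0> ∈ {PSO}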